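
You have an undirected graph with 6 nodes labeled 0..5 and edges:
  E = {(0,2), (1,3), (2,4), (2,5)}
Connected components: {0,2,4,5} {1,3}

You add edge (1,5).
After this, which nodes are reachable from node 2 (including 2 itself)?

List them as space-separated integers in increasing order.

Before: nodes reachable from 2: {0,2,4,5}
Adding (1,5): merges 2's component with another. Reachability grows.
After: nodes reachable from 2: {0,1,2,3,4,5}

Answer: 0 1 2 3 4 5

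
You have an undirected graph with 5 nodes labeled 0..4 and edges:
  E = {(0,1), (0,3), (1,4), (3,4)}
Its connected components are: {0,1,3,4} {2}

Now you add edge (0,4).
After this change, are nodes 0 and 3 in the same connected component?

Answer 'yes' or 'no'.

Initial components: {0,1,3,4} {2}
Adding edge (0,4): both already in same component {0,1,3,4}. No change.
New components: {0,1,3,4} {2}
Are 0 and 3 in the same component? yes

Answer: yes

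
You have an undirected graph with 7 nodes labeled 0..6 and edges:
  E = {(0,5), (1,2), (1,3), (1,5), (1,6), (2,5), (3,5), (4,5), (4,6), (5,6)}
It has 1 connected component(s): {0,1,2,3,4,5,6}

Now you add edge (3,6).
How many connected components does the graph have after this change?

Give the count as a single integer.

Answer: 1

Derivation:
Initial component count: 1
Add (3,6): endpoints already in same component. Count unchanged: 1.
New component count: 1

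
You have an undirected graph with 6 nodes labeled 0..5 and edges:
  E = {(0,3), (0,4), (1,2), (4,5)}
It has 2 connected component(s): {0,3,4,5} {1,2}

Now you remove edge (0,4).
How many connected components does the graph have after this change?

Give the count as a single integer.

Initial component count: 2
Remove (0,4): it was a bridge. Count increases: 2 -> 3.
  After removal, components: {0,3} {1,2} {4,5}
New component count: 3

Answer: 3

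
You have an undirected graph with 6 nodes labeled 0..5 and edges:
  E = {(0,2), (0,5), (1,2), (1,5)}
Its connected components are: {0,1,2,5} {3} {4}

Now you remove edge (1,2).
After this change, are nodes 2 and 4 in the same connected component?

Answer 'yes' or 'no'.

Answer: no

Derivation:
Initial components: {0,1,2,5} {3} {4}
Removing edge (1,2): not a bridge — component count unchanged at 3.
New components: {0,1,2,5} {3} {4}
Are 2 and 4 in the same component? no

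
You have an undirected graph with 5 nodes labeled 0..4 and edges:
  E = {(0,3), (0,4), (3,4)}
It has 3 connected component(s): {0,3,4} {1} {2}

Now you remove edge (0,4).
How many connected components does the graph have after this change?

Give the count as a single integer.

Answer: 3

Derivation:
Initial component count: 3
Remove (0,4): not a bridge. Count unchanged: 3.
  After removal, components: {0,3,4} {1} {2}
New component count: 3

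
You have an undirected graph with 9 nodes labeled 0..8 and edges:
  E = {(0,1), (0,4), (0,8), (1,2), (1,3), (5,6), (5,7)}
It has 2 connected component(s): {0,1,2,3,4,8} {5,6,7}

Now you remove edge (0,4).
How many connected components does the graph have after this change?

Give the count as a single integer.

Initial component count: 2
Remove (0,4): it was a bridge. Count increases: 2 -> 3.
  After removal, components: {0,1,2,3,8} {4} {5,6,7}
New component count: 3

Answer: 3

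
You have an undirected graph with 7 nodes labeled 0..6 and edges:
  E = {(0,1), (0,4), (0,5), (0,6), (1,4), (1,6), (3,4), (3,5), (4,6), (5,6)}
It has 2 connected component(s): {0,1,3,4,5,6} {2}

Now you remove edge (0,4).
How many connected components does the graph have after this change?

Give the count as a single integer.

Initial component count: 2
Remove (0,4): not a bridge. Count unchanged: 2.
  After removal, components: {0,1,3,4,5,6} {2}
New component count: 2

Answer: 2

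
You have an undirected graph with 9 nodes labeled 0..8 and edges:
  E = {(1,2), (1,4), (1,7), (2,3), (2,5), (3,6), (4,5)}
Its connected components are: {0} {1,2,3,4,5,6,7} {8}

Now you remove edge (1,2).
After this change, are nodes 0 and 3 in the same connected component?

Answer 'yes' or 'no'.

Answer: no

Derivation:
Initial components: {0} {1,2,3,4,5,6,7} {8}
Removing edge (1,2): not a bridge — component count unchanged at 3.
New components: {0} {1,2,3,4,5,6,7} {8}
Are 0 and 3 in the same component? no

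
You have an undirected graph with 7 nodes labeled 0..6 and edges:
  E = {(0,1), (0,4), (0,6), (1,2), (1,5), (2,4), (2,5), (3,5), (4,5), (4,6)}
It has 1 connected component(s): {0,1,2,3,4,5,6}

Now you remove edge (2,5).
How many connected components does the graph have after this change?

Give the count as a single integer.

Answer: 1

Derivation:
Initial component count: 1
Remove (2,5): not a bridge. Count unchanged: 1.
  After removal, components: {0,1,2,3,4,5,6}
New component count: 1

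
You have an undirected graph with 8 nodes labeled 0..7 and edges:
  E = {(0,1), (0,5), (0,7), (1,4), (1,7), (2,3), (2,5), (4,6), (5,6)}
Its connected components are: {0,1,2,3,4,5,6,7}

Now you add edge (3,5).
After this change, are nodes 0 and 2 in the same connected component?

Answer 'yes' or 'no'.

Initial components: {0,1,2,3,4,5,6,7}
Adding edge (3,5): both already in same component {0,1,2,3,4,5,6,7}. No change.
New components: {0,1,2,3,4,5,6,7}
Are 0 and 2 in the same component? yes

Answer: yes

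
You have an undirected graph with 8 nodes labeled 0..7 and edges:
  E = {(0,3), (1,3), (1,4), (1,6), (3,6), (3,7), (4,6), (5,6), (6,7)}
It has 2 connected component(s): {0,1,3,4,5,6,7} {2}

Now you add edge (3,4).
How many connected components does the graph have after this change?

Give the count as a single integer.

Initial component count: 2
Add (3,4): endpoints already in same component. Count unchanged: 2.
New component count: 2

Answer: 2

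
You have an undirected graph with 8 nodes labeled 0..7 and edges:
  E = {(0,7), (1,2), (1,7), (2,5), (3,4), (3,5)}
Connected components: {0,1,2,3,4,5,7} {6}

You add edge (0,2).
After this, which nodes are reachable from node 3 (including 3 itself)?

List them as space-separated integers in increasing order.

Answer: 0 1 2 3 4 5 7

Derivation:
Before: nodes reachable from 3: {0,1,2,3,4,5,7}
Adding (0,2): both endpoints already in same component. Reachability from 3 unchanged.
After: nodes reachable from 3: {0,1,2,3,4,5,7}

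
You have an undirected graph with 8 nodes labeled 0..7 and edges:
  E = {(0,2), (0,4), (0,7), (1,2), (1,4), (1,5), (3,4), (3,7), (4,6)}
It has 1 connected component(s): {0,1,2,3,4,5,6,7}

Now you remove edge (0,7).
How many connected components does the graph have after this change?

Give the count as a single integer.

Answer: 1

Derivation:
Initial component count: 1
Remove (0,7): not a bridge. Count unchanged: 1.
  After removal, components: {0,1,2,3,4,5,6,7}
New component count: 1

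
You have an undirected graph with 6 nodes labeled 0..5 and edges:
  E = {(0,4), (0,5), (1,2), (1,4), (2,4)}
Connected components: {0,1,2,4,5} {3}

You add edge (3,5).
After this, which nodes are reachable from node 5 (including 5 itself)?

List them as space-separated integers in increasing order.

Answer: 0 1 2 3 4 5

Derivation:
Before: nodes reachable from 5: {0,1,2,4,5}
Adding (3,5): merges 5's component with another. Reachability grows.
After: nodes reachable from 5: {0,1,2,3,4,5}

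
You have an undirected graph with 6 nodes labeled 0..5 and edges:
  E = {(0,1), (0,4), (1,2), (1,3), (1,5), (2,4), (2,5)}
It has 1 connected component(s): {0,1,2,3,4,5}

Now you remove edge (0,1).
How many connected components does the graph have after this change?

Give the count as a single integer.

Initial component count: 1
Remove (0,1): not a bridge. Count unchanged: 1.
  After removal, components: {0,1,2,3,4,5}
New component count: 1

Answer: 1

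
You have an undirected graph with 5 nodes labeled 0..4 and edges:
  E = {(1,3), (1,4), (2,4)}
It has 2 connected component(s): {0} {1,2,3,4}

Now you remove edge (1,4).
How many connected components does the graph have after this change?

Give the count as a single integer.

Answer: 3

Derivation:
Initial component count: 2
Remove (1,4): it was a bridge. Count increases: 2 -> 3.
  After removal, components: {0} {1,3} {2,4}
New component count: 3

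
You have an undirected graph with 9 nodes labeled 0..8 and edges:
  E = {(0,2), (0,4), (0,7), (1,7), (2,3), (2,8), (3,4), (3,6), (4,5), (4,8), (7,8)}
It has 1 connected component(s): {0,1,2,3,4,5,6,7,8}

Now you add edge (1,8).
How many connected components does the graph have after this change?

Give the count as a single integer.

Answer: 1

Derivation:
Initial component count: 1
Add (1,8): endpoints already in same component. Count unchanged: 1.
New component count: 1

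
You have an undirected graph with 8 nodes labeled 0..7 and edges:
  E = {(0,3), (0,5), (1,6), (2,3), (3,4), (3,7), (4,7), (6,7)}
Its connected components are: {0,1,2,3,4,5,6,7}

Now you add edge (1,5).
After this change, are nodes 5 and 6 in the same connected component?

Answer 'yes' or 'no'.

Initial components: {0,1,2,3,4,5,6,7}
Adding edge (1,5): both already in same component {0,1,2,3,4,5,6,7}. No change.
New components: {0,1,2,3,4,5,6,7}
Are 5 and 6 in the same component? yes

Answer: yes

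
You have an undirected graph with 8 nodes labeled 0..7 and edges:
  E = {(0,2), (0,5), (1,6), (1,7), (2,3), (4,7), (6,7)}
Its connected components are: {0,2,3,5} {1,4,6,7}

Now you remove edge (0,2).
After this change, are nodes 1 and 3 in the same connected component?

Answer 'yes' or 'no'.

Answer: no

Derivation:
Initial components: {0,2,3,5} {1,4,6,7}
Removing edge (0,2): it was a bridge — component count 2 -> 3.
New components: {0,5} {1,4,6,7} {2,3}
Are 1 and 3 in the same component? no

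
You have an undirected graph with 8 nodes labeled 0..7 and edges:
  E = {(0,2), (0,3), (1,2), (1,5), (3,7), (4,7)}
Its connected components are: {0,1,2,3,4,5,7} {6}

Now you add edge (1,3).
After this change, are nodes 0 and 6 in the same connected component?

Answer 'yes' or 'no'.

Answer: no

Derivation:
Initial components: {0,1,2,3,4,5,7} {6}
Adding edge (1,3): both already in same component {0,1,2,3,4,5,7}. No change.
New components: {0,1,2,3,4,5,7} {6}
Are 0 and 6 in the same component? no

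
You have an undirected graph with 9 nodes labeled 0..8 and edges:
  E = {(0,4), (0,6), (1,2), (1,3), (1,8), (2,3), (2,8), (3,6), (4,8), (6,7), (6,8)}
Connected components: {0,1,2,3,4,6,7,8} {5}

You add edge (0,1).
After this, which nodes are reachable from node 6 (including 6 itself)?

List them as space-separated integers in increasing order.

Before: nodes reachable from 6: {0,1,2,3,4,6,7,8}
Adding (0,1): both endpoints already in same component. Reachability from 6 unchanged.
After: nodes reachable from 6: {0,1,2,3,4,6,7,8}

Answer: 0 1 2 3 4 6 7 8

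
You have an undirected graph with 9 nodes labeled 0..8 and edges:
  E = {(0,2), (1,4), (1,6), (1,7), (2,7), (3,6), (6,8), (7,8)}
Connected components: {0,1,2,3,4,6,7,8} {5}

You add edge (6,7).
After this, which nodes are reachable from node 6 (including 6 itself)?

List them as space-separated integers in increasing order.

Before: nodes reachable from 6: {0,1,2,3,4,6,7,8}
Adding (6,7): both endpoints already in same component. Reachability from 6 unchanged.
After: nodes reachable from 6: {0,1,2,3,4,6,7,8}

Answer: 0 1 2 3 4 6 7 8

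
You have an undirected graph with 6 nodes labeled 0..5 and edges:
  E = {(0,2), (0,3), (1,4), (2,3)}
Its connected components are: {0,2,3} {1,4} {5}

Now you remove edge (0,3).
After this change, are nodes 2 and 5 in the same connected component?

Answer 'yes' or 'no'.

Initial components: {0,2,3} {1,4} {5}
Removing edge (0,3): not a bridge — component count unchanged at 3.
New components: {0,2,3} {1,4} {5}
Are 2 and 5 in the same component? no

Answer: no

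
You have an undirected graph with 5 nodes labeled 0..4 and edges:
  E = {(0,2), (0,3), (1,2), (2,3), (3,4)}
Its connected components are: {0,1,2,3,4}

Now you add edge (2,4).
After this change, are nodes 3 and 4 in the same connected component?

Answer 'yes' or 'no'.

Answer: yes

Derivation:
Initial components: {0,1,2,3,4}
Adding edge (2,4): both already in same component {0,1,2,3,4}. No change.
New components: {0,1,2,3,4}
Are 3 and 4 in the same component? yes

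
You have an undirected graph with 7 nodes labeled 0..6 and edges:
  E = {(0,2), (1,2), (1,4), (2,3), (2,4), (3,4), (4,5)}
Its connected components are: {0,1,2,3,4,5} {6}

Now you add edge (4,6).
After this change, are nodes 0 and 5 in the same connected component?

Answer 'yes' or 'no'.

Initial components: {0,1,2,3,4,5} {6}
Adding edge (4,6): merges {0,1,2,3,4,5} and {6}.
New components: {0,1,2,3,4,5,6}
Are 0 and 5 in the same component? yes

Answer: yes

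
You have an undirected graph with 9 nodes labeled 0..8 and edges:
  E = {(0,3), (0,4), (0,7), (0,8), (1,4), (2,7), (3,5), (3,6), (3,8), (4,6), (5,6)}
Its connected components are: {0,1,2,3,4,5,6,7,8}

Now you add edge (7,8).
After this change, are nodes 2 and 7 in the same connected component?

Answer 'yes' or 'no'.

Answer: yes

Derivation:
Initial components: {0,1,2,3,4,5,6,7,8}
Adding edge (7,8): both already in same component {0,1,2,3,4,5,6,7,8}. No change.
New components: {0,1,2,3,4,5,6,7,8}
Are 2 and 7 in the same component? yes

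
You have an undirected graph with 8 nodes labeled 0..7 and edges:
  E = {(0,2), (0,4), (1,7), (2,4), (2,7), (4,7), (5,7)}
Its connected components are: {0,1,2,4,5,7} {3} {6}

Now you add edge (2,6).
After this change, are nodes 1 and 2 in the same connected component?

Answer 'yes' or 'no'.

Answer: yes

Derivation:
Initial components: {0,1,2,4,5,7} {3} {6}
Adding edge (2,6): merges {0,1,2,4,5,7} and {6}.
New components: {0,1,2,4,5,6,7} {3}
Are 1 and 2 in the same component? yes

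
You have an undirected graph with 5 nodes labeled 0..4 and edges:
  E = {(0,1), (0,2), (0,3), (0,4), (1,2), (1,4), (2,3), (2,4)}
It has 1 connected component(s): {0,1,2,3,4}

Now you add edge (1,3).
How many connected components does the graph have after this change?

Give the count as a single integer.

Initial component count: 1
Add (1,3): endpoints already in same component. Count unchanged: 1.
New component count: 1

Answer: 1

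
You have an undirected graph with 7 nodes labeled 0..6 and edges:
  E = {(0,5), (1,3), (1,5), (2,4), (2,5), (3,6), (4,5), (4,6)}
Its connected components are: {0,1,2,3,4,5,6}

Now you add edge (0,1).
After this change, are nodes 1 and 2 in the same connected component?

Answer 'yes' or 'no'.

Answer: yes

Derivation:
Initial components: {0,1,2,3,4,5,6}
Adding edge (0,1): both already in same component {0,1,2,3,4,5,6}. No change.
New components: {0,1,2,3,4,5,6}
Are 1 and 2 in the same component? yes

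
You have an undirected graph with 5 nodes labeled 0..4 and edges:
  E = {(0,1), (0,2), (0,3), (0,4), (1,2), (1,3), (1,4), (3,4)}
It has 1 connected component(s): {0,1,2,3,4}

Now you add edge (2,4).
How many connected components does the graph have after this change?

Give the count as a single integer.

Initial component count: 1
Add (2,4): endpoints already in same component. Count unchanged: 1.
New component count: 1

Answer: 1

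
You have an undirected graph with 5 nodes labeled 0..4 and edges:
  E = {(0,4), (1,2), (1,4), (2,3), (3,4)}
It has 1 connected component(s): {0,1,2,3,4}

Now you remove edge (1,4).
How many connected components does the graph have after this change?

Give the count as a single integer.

Answer: 1

Derivation:
Initial component count: 1
Remove (1,4): not a bridge. Count unchanged: 1.
  After removal, components: {0,1,2,3,4}
New component count: 1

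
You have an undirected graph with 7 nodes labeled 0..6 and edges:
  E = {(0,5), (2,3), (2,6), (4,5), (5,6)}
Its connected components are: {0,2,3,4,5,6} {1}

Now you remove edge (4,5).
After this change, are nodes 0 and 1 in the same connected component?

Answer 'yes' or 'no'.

Initial components: {0,2,3,4,5,6} {1}
Removing edge (4,5): it was a bridge — component count 2 -> 3.
New components: {0,2,3,5,6} {1} {4}
Are 0 and 1 in the same component? no

Answer: no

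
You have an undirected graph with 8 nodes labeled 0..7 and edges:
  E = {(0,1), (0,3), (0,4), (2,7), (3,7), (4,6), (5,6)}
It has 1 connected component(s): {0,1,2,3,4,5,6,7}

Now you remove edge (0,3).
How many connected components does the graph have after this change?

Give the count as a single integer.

Answer: 2

Derivation:
Initial component count: 1
Remove (0,3): it was a bridge. Count increases: 1 -> 2.
  After removal, components: {0,1,4,5,6} {2,3,7}
New component count: 2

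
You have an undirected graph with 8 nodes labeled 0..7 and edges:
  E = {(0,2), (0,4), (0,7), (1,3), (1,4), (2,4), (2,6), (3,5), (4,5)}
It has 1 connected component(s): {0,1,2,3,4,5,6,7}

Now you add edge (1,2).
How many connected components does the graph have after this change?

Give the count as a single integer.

Initial component count: 1
Add (1,2): endpoints already in same component. Count unchanged: 1.
New component count: 1

Answer: 1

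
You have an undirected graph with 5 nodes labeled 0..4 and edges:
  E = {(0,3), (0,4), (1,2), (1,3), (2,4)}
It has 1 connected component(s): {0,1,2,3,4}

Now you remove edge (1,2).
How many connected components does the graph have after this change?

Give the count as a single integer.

Initial component count: 1
Remove (1,2): not a bridge. Count unchanged: 1.
  After removal, components: {0,1,2,3,4}
New component count: 1

Answer: 1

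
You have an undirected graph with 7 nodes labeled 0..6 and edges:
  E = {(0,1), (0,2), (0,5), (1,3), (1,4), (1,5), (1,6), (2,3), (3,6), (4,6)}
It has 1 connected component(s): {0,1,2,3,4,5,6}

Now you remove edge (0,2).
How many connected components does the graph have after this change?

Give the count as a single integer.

Answer: 1

Derivation:
Initial component count: 1
Remove (0,2): not a bridge. Count unchanged: 1.
  After removal, components: {0,1,2,3,4,5,6}
New component count: 1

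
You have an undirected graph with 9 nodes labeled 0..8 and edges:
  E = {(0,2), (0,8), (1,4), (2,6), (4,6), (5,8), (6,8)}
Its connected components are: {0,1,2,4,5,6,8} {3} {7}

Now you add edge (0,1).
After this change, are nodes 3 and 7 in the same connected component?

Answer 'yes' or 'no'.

Initial components: {0,1,2,4,5,6,8} {3} {7}
Adding edge (0,1): both already in same component {0,1,2,4,5,6,8}. No change.
New components: {0,1,2,4,5,6,8} {3} {7}
Are 3 and 7 in the same component? no

Answer: no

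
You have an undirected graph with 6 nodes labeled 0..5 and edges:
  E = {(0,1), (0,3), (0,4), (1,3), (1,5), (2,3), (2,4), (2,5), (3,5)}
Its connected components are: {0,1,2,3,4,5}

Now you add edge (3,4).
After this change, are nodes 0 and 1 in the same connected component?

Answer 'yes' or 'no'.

Initial components: {0,1,2,3,4,5}
Adding edge (3,4): both already in same component {0,1,2,3,4,5}. No change.
New components: {0,1,2,3,4,5}
Are 0 and 1 in the same component? yes

Answer: yes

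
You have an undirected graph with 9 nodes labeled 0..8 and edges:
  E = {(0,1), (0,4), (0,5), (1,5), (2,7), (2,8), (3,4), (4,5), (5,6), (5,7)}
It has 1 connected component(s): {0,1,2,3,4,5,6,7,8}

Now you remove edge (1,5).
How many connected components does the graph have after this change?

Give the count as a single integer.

Answer: 1

Derivation:
Initial component count: 1
Remove (1,5): not a bridge. Count unchanged: 1.
  After removal, components: {0,1,2,3,4,5,6,7,8}
New component count: 1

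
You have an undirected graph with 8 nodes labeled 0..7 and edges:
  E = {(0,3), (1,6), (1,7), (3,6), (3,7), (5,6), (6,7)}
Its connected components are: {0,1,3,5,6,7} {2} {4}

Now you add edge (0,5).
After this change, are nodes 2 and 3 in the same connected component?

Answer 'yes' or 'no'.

Initial components: {0,1,3,5,6,7} {2} {4}
Adding edge (0,5): both already in same component {0,1,3,5,6,7}. No change.
New components: {0,1,3,5,6,7} {2} {4}
Are 2 and 3 in the same component? no

Answer: no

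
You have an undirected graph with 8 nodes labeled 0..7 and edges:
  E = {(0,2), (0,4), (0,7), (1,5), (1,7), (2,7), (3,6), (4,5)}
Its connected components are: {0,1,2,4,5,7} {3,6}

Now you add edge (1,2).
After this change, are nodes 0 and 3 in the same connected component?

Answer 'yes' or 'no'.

Initial components: {0,1,2,4,5,7} {3,6}
Adding edge (1,2): both already in same component {0,1,2,4,5,7}. No change.
New components: {0,1,2,4,5,7} {3,6}
Are 0 and 3 in the same component? no

Answer: no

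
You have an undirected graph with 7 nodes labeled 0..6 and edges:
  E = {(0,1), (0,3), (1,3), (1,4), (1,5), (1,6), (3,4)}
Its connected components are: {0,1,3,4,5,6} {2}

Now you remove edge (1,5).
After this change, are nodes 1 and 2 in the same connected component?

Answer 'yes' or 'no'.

Initial components: {0,1,3,4,5,6} {2}
Removing edge (1,5): it was a bridge — component count 2 -> 3.
New components: {0,1,3,4,6} {2} {5}
Are 1 and 2 in the same component? no

Answer: no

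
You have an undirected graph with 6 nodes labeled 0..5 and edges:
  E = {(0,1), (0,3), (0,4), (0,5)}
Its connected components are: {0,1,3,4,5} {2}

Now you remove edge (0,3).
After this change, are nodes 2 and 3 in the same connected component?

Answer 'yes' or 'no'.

Answer: no

Derivation:
Initial components: {0,1,3,4,5} {2}
Removing edge (0,3): it was a bridge — component count 2 -> 3.
New components: {0,1,4,5} {2} {3}
Are 2 and 3 in the same component? no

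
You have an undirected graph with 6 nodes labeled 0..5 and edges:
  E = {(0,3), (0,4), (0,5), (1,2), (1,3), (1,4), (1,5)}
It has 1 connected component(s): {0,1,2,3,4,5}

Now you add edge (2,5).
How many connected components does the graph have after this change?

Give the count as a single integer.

Initial component count: 1
Add (2,5): endpoints already in same component. Count unchanged: 1.
New component count: 1

Answer: 1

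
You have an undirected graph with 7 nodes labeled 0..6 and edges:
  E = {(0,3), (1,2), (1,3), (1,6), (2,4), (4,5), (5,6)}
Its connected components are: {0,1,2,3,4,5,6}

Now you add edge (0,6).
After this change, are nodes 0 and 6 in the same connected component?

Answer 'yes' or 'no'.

Initial components: {0,1,2,3,4,5,6}
Adding edge (0,6): both already in same component {0,1,2,3,4,5,6}. No change.
New components: {0,1,2,3,4,5,6}
Are 0 and 6 in the same component? yes

Answer: yes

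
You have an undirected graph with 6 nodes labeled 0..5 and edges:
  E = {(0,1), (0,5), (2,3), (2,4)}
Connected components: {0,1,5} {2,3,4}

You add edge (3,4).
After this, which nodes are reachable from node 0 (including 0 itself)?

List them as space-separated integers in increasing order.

Answer: 0 1 5

Derivation:
Before: nodes reachable from 0: {0,1,5}
Adding (3,4): both endpoints already in same component. Reachability from 0 unchanged.
After: nodes reachable from 0: {0,1,5}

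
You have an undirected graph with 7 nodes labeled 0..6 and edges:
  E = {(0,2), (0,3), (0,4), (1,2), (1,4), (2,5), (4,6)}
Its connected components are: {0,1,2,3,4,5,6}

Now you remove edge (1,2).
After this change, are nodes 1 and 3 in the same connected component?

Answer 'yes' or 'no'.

Answer: yes

Derivation:
Initial components: {0,1,2,3,4,5,6}
Removing edge (1,2): not a bridge — component count unchanged at 1.
New components: {0,1,2,3,4,5,6}
Are 1 and 3 in the same component? yes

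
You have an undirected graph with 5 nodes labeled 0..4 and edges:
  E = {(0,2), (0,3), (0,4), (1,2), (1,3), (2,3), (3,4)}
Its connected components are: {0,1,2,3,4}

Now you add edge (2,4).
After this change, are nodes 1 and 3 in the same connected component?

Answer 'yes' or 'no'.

Initial components: {0,1,2,3,4}
Adding edge (2,4): both already in same component {0,1,2,3,4}. No change.
New components: {0,1,2,3,4}
Are 1 and 3 in the same component? yes

Answer: yes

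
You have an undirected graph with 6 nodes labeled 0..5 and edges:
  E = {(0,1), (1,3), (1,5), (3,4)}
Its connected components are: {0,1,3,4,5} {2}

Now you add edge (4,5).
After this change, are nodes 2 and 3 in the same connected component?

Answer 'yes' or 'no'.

Initial components: {0,1,3,4,5} {2}
Adding edge (4,5): both already in same component {0,1,3,4,5}. No change.
New components: {0,1,3,4,5} {2}
Are 2 and 3 in the same component? no

Answer: no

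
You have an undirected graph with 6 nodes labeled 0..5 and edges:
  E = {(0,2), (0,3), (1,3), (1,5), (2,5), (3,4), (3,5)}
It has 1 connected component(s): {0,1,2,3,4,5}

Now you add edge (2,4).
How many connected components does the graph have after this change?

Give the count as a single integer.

Initial component count: 1
Add (2,4): endpoints already in same component. Count unchanged: 1.
New component count: 1

Answer: 1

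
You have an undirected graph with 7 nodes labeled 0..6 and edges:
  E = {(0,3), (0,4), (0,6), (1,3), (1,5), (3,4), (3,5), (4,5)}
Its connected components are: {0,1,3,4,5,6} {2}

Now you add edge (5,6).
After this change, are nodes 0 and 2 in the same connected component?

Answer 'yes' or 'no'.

Answer: no

Derivation:
Initial components: {0,1,3,4,5,6} {2}
Adding edge (5,6): both already in same component {0,1,3,4,5,6}. No change.
New components: {0,1,3,4,5,6} {2}
Are 0 and 2 in the same component? no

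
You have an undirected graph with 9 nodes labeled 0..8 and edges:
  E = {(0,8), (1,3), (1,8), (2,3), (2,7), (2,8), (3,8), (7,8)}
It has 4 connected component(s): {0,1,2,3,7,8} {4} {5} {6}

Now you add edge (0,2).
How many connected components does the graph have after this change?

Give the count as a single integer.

Answer: 4

Derivation:
Initial component count: 4
Add (0,2): endpoints already in same component. Count unchanged: 4.
New component count: 4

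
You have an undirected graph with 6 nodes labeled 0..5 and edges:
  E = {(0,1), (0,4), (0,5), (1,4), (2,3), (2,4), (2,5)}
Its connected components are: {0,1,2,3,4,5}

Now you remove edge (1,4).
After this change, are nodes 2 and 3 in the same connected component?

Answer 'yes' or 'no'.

Answer: yes

Derivation:
Initial components: {0,1,2,3,4,5}
Removing edge (1,4): not a bridge — component count unchanged at 1.
New components: {0,1,2,3,4,5}
Are 2 and 3 in the same component? yes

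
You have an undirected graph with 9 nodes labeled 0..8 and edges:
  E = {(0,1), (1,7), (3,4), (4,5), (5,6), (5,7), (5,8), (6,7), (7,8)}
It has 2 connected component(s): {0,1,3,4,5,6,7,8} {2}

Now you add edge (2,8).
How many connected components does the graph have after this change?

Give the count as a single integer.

Answer: 1

Derivation:
Initial component count: 2
Add (2,8): merges two components. Count decreases: 2 -> 1.
New component count: 1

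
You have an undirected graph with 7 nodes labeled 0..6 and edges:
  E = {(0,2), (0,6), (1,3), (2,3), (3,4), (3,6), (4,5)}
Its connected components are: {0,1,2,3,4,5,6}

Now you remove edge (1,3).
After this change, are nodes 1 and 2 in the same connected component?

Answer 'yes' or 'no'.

Answer: no

Derivation:
Initial components: {0,1,2,3,4,5,6}
Removing edge (1,3): it was a bridge — component count 1 -> 2.
New components: {0,2,3,4,5,6} {1}
Are 1 and 2 in the same component? no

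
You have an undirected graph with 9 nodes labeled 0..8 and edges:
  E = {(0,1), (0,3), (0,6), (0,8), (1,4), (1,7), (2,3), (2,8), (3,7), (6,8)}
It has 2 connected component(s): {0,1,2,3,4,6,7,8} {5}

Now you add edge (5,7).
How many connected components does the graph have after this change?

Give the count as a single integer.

Answer: 1

Derivation:
Initial component count: 2
Add (5,7): merges two components. Count decreases: 2 -> 1.
New component count: 1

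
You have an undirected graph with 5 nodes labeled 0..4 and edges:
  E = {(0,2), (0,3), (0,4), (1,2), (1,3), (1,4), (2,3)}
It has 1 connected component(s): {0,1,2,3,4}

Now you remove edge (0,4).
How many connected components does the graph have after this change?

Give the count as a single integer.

Initial component count: 1
Remove (0,4): not a bridge. Count unchanged: 1.
  After removal, components: {0,1,2,3,4}
New component count: 1

Answer: 1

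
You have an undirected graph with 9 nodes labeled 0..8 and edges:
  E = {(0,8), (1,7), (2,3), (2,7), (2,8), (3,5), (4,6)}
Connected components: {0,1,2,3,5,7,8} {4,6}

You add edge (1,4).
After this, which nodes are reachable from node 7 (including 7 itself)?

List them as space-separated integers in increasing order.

Answer: 0 1 2 3 4 5 6 7 8

Derivation:
Before: nodes reachable from 7: {0,1,2,3,5,7,8}
Adding (1,4): merges 7's component with another. Reachability grows.
After: nodes reachable from 7: {0,1,2,3,4,5,6,7,8}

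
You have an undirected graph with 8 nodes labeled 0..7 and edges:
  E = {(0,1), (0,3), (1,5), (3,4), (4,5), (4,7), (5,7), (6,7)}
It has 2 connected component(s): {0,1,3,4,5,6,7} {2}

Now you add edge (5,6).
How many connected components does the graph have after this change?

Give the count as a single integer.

Initial component count: 2
Add (5,6): endpoints already in same component. Count unchanged: 2.
New component count: 2

Answer: 2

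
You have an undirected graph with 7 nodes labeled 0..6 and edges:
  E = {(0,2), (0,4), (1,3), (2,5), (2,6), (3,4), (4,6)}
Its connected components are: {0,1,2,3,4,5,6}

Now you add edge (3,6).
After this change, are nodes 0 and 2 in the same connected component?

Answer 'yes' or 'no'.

Answer: yes

Derivation:
Initial components: {0,1,2,3,4,5,6}
Adding edge (3,6): both already in same component {0,1,2,3,4,5,6}. No change.
New components: {0,1,2,3,4,5,6}
Are 0 and 2 in the same component? yes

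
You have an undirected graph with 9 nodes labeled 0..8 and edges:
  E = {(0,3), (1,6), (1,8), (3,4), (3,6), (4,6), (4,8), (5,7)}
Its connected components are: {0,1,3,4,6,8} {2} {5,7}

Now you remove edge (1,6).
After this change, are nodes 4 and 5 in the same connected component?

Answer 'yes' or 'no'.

Initial components: {0,1,3,4,6,8} {2} {5,7}
Removing edge (1,6): not a bridge — component count unchanged at 3.
New components: {0,1,3,4,6,8} {2} {5,7}
Are 4 and 5 in the same component? no

Answer: no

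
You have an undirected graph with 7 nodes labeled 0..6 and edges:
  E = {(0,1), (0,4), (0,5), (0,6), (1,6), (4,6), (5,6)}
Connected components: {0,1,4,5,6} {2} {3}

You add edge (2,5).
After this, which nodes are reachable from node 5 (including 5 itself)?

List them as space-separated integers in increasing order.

Before: nodes reachable from 5: {0,1,4,5,6}
Adding (2,5): merges 5's component with another. Reachability grows.
After: nodes reachable from 5: {0,1,2,4,5,6}

Answer: 0 1 2 4 5 6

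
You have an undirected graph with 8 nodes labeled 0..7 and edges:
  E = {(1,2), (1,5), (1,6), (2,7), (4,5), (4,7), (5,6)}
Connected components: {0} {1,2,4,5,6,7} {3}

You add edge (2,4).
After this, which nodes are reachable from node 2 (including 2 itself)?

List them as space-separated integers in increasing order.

Before: nodes reachable from 2: {1,2,4,5,6,7}
Adding (2,4): both endpoints already in same component. Reachability from 2 unchanged.
After: nodes reachable from 2: {1,2,4,5,6,7}

Answer: 1 2 4 5 6 7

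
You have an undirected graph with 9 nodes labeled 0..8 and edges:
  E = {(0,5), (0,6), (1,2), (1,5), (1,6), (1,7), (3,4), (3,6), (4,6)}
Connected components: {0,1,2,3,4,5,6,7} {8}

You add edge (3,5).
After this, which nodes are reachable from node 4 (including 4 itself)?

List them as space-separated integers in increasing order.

Answer: 0 1 2 3 4 5 6 7

Derivation:
Before: nodes reachable from 4: {0,1,2,3,4,5,6,7}
Adding (3,5): both endpoints already in same component. Reachability from 4 unchanged.
After: nodes reachable from 4: {0,1,2,3,4,5,6,7}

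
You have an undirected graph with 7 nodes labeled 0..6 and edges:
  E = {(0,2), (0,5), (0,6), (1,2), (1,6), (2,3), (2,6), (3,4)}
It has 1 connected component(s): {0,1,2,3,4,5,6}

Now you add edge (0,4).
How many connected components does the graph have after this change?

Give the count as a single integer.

Answer: 1

Derivation:
Initial component count: 1
Add (0,4): endpoints already in same component. Count unchanged: 1.
New component count: 1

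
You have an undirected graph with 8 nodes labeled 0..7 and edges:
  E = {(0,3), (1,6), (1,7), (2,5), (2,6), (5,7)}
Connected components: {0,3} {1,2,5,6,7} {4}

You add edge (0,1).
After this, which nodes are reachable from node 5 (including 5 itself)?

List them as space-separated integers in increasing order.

Before: nodes reachable from 5: {1,2,5,6,7}
Adding (0,1): merges 5's component with another. Reachability grows.
After: nodes reachable from 5: {0,1,2,3,5,6,7}

Answer: 0 1 2 3 5 6 7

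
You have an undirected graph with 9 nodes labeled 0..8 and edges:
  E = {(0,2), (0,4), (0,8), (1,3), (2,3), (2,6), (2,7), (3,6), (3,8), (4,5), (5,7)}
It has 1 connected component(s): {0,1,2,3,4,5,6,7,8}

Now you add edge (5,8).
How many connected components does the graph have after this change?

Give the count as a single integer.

Initial component count: 1
Add (5,8): endpoints already in same component. Count unchanged: 1.
New component count: 1

Answer: 1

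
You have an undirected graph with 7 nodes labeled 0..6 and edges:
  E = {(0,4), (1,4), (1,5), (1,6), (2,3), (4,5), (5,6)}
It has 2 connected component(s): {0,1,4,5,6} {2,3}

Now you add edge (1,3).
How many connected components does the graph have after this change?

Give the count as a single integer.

Answer: 1

Derivation:
Initial component count: 2
Add (1,3): merges two components. Count decreases: 2 -> 1.
New component count: 1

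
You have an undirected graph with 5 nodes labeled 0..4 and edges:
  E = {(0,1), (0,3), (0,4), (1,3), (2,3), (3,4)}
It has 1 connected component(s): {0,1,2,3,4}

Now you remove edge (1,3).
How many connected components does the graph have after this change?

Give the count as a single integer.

Initial component count: 1
Remove (1,3): not a bridge. Count unchanged: 1.
  After removal, components: {0,1,2,3,4}
New component count: 1

Answer: 1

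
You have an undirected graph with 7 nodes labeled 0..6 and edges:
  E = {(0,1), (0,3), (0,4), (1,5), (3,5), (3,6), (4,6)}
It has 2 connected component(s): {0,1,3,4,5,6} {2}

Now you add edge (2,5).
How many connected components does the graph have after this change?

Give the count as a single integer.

Answer: 1

Derivation:
Initial component count: 2
Add (2,5): merges two components. Count decreases: 2 -> 1.
New component count: 1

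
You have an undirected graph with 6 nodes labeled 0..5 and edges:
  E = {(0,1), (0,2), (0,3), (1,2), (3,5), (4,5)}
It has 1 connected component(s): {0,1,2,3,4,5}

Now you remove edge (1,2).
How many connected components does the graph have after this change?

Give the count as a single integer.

Answer: 1

Derivation:
Initial component count: 1
Remove (1,2): not a bridge. Count unchanged: 1.
  After removal, components: {0,1,2,3,4,5}
New component count: 1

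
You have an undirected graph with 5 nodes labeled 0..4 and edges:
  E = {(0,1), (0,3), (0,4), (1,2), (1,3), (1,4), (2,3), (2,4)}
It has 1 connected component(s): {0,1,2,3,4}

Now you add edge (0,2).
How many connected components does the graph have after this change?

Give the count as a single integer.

Answer: 1

Derivation:
Initial component count: 1
Add (0,2): endpoints already in same component. Count unchanged: 1.
New component count: 1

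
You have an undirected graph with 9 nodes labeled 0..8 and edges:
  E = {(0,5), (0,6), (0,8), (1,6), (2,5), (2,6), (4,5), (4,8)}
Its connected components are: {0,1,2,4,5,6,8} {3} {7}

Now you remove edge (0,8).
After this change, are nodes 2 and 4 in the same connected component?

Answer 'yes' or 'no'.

Answer: yes

Derivation:
Initial components: {0,1,2,4,5,6,8} {3} {7}
Removing edge (0,8): not a bridge — component count unchanged at 3.
New components: {0,1,2,4,5,6,8} {3} {7}
Are 2 and 4 in the same component? yes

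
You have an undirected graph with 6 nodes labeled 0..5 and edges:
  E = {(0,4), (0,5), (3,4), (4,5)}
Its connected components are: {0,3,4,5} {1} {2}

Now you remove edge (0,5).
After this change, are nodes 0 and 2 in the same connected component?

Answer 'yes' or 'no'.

Initial components: {0,3,4,5} {1} {2}
Removing edge (0,5): not a bridge — component count unchanged at 3.
New components: {0,3,4,5} {1} {2}
Are 0 and 2 in the same component? no

Answer: no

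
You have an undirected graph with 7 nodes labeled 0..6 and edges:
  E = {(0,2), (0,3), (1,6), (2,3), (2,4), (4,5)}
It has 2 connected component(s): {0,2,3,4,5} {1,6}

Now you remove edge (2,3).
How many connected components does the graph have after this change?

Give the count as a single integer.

Initial component count: 2
Remove (2,3): not a bridge. Count unchanged: 2.
  After removal, components: {0,2,3,4,5} {1,6}
New component count: 2

Answer: 2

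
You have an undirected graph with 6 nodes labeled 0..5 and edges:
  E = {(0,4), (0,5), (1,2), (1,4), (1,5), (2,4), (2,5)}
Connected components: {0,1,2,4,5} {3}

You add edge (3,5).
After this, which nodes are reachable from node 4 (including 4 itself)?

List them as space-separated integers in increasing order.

Answer: 0 1 2 3 4 5

Derivation:
Before: nodes reachable from 4: {0,1,2,4,5}
Adding (3,5): merges 4's component with another. Reachability grows.
After: nodes reachable from 4: {0,1,2,3,4,5}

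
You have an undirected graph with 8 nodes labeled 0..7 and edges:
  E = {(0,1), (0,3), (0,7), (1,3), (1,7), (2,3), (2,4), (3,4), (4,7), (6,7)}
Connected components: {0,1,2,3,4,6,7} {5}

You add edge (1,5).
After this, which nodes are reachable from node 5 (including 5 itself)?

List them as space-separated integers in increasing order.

Before: nodes reachable from 5: {5}
Adding (1,5): merges 5's component with another. Reachability grows.
After: nodes reachable from 5: {0,1,2,3,4,5,6,7}

Answer: 0 1 2 3 4 5 6 7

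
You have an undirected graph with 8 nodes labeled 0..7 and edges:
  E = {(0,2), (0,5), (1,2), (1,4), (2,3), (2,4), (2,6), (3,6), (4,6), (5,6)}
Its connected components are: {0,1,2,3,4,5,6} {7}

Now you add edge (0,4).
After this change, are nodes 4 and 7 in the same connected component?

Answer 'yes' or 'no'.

Initial components: {0,1,2,3,4,5,6} {7}
Adding edge (0,4): both already in same component {0,1,2,3,4,5,6}. No change.
New components: {0,1,2,3,4,5,6} {7}
Are 4 and 7 in the same component? no

Answer: no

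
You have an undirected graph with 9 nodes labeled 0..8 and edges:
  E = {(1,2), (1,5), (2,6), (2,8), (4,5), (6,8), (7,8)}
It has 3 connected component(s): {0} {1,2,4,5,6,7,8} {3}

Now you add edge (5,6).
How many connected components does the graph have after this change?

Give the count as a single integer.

Initial component count: 3
Add (5,6): endpoints already in same component. Count unchanged: 3.
New component count: 3

Answer: 3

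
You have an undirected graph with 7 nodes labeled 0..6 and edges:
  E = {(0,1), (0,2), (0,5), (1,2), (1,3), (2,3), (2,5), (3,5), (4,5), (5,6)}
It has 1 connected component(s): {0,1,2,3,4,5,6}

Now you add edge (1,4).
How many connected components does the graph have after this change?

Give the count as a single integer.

Answer: 1

Derivation:
Initial component count: 1
Add (1,4): endpoints already in same component. Count unchanged: 1.
New component count: 1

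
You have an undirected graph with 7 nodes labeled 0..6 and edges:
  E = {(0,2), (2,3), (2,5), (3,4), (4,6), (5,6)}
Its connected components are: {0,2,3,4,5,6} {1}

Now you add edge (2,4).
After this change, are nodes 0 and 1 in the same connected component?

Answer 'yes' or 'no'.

Initial components: {0,2,3,4,5,6} {1}
Adding edge (2,4): both already in same component {0,2,3,4,5,6}. No change.
New components: {0,2,3,4,5,6} {1}
Are 0 and 1 in the same component? no

Answer: no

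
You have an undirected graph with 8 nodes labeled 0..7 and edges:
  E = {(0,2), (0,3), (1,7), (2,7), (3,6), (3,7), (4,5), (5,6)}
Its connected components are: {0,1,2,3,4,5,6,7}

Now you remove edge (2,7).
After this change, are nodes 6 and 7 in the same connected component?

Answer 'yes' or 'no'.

Answer: yes

Derivation:
Initial components: {0,1,2,3,4,5,6,7}
Removing edge (2,7): not a bridge — component count unchanged at 1.
New components: {0,1,2,3,4,5,6,7}
Are 6 and 7 in the same component? yes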